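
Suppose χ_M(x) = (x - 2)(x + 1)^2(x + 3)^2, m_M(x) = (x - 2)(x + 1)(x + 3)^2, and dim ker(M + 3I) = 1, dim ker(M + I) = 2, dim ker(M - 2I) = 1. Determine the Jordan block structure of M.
Jordan blocks: (-3, 2), (-1, 1), (-1, 1), (2, 1)

λ = -3: algebraic multiplicity 2 (exponent in χ_M), largest block size 2 (exponent in m_M), 1 block (geometric multiplicity). This forces block sizes [2].
λ = -1: algebraic multiplicity 2 (exponent in χ_M), largest block size 1 (exponent in m_M), 2 blocks (geometric multiplicity). These force block sizes [1, 1].
λ = 2: algebraic multiplicity 1 (exponent in χ_M), largest block size 1 (exponent in m_M), 1 block (geometric multiplicity). This forces block sizes [1].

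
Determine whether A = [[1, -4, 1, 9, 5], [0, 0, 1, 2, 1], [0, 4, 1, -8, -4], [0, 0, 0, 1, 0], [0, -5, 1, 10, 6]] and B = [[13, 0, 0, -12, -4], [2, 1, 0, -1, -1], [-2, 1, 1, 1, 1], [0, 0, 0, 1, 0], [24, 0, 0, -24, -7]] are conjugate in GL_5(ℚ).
Two matrices over a field are similar if and only if they have the same invariant factors.

Both A and B have characteristic polynomial (x - 5)(x - 1)^4 and minimal polynomial (x - 5)(x - 1)^3. Computing further, both have invariant factors x - 1, (x - 5)(x - 1)^3. Hence A and B are similar.

Yes.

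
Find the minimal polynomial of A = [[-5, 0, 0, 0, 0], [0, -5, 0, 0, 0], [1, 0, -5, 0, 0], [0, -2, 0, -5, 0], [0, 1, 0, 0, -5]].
The characteristic polynomial factors as (x + 5)^5. The minimal polynomial is ∏(x - λ)^{k_λ} where k_λ is the size of the largest Jordan block at λ.

For λ = -5: rank(A + 5I) = 2, and the largest Jordan block has size 2 (the smallest k with rank((A + 5I)^k) = rank((A + 5I)^(k+1))).

So m_A(x) = (x + 5)^2.

m_A(x) = (x + 5)^2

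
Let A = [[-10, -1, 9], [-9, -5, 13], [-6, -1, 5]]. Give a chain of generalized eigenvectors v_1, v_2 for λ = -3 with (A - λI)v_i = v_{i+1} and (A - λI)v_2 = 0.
v_1 = [[1, 1, 1]]^T, v_2 = [[1, 2, 1]]^T

We seek v_1 ∈ ker((A + 3I)^2) \ ker(A + 3I), then set v_{i+1} = (A + 3I) v_i.

One such chain is v_1 = [[1, 1, 1]]^T, v_2 = [[1, 2, 1]]^T. Check: (A + 3I) v_2 = [[0, 0, 0]]^T = 0.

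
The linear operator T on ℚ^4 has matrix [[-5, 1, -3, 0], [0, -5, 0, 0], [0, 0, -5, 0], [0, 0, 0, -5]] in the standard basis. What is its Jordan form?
The characteristic polynomial is det(xI - A) = (x + 5)^4, so the eigenvalues are -5 (algebraic multiplicity 4).

For λ = -5: rank(A + 5I) = 1, rank((A + 5I)^2) = 0. The eigenspace has dimension 4 - 1 = 3, so there are 3 Jordan blocks; the rank sequence gives block sizes [2, 1, 1].

Assembling the blocks gives the Jordan form J above.

J = [[-5, 1, 0, 0], [0, -5, 0, 0], [0, 0, -5, 0], [0, 0, 0, -5]]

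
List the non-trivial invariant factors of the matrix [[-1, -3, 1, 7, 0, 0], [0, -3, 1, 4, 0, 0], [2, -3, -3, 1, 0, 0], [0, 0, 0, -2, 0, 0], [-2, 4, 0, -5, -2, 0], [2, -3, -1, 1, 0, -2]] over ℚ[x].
x + 2, x + 2, (x + 2)^3(x + 3)

The Jordan structure of A has elementary divisors (x + 3), (x + 2)^3, (x + 2), (x + 2). Arranging the block sizes at each eigenvalue in decreasing order and taking row products gives the invariant factors.

Invariant factors (smallest first, each dividing the next): x + 2, x + 2, (x + 2)^3(x + 3).

Check: the last factor (x + 2)^3(x + 3) is the minimal polynomial, and the product (x + 2)^5(x + 3) is the characteristic polynomial.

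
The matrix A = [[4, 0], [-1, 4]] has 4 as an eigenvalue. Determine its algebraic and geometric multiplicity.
The characteristic polynomial is (x - 4)^2, so the factor x - 4 appears with exponent 2: the algebraic multiplicity is 2.

rank(A - 4I) = 1, so the eigenspace has dimension 2 - 1 = 1: the geometric multiplicity is 1.

Since 1 < 2, A is not diagonalizable.

algebraic multiplicity 2, geometric multiplicity 1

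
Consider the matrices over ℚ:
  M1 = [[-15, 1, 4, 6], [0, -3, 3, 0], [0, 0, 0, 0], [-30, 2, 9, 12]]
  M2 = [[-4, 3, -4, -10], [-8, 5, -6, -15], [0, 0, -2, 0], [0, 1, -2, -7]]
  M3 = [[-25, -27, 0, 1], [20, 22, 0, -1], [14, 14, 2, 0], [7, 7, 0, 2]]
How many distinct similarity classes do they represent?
3 classes: {M1}, {M2}, {M3}

Characteristic polynomials: χ_{M1} = x^2(x + 3)^2, χ_{M2} = (x + 2)^4, χ_{M3} = (x - 2)^3(x + 5).

{M1}: invariant factors x^2(x + 3)^2.

{M2}: invariant factors x + 2, (x + 2)^3.

{M3}: invariant factors x - 2, (x - 2)^2(x + 5).

Matrices are similar if and only if their invariant-factor lists agree; the partition into similarity classes is {M1}, {M2}, {M3}.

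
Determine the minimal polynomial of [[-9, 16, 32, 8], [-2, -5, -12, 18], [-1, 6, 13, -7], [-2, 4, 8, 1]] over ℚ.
The characteristic polynomial factors as (x - 1)^2(x + 1)^2. The minimal polynomial is ∏(x - λ)^{k_λ} where k_λ is the size of the largest Jordan block at λ.

For λ = -1: rank(A + I) = 2, and the largest Jordan block has size 1 (the smallest k with rank((A + I)^k) = rank((A + I)^(k+1))).
For λ = 1: rank(A - I) = 3, and the largest Jordan block has size 2 (the smallest k with rank((A - I)^k) = rank((A - I)^(k+1))).

So m_A(x) = (x - 1)^2(x + 1).

m_A(x) = (x - 1)^2(x + 1)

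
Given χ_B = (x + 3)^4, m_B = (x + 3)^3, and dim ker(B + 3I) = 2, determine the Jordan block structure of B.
λ = -3: algebraic multiplicity 4 (exponent in χ_B), largest block size 3 (exponent in m_B), 2 blocks (geometric multiplicity). These force block sizes [3, 1].

Jordan blocks: (-3, 3), (-3, 1)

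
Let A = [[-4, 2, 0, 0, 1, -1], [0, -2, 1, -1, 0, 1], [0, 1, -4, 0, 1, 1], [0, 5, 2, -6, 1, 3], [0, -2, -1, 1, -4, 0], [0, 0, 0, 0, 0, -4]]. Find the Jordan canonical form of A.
J = [[-4, 1, 0, 0, 0, 0], [0, -4, 1, 0, 0, 0], [0, 0, -4, 0, 0, 0], [0, 0, 0, -4, 1, 0], [0, 0, 0, 0, -4, 1], [0, 0, 0, 0, 0, -4]]

The characteristic polynomial is det(xI - A) = (x + 4)^6, so the eigenvalues are -4 (algebraic multiplicity 6).

For λ = -4: rank(A + 4I) = 4, rank((A + 4I)^2) = 2, rank((A + 4I)^3) = 0. The eigenspace has dimension 6 - 4 = 2, so there are 2 Jordan blocks; the rank sequence gives block sizes [3, 3].

Assembling the blocks gives the Jordan form J above.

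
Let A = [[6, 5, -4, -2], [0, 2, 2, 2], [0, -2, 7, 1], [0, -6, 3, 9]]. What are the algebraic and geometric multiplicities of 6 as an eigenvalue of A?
algebraic multiplicity 4, geometric multiplicity 2

The characteristic polynomial is (x - 6)^4, so the factor x - 6 appears with exponent 4: the algebraic multiplicity is 4.

rank(A - 6I) = 2, so the eigenspace has dimension 4 - 2 = 2: the geometric multiplicity is 2.

Since 2 < 4, A is not diagonalizable.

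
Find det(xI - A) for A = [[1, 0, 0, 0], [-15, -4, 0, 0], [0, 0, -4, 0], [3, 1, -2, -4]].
xI - A = [[x - 1, 0, 0, 0], [15, x + 4, 0, 0], [0, 0, x + 4, 0], [-3, -1, 2, x + 4]].

Expanding det(xI - A) along the first row:
det(xI - A) = + (x - 1)·det([[x + 4, 0, 0], [0, x + 4, 0], [-1, 2, x + 4]]) - (0)·det([[15, 0, 0], [0, x + 4, 0], [-3, 2, x + 4]]) + (0)·det([[15, x + 4, 0], [0, 0, 0], [-3, -1, x + 4]]) - (0)·det([[15, x + 4, 0], [0, 0, x + 4], [-3, -1, 2]]).

Evaluating gives χ_A(x) = x^4 + 11x^3 + 36x^2 + 16x - 64 = (x - 1)(x + 4)^3.

χ_A(x) = (x - 1)(x + 4)^3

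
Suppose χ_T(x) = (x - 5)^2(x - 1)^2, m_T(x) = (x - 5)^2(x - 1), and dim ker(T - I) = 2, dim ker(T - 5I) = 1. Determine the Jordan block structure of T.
Jordan blocks: (1, 1), (1, 1), (5, 2)

λ = 1: algebraic multiplicity 2 (exponent in χ_T), largest block size 1 (exponent in m_T), 2 blocks (geometric multiplicity). These force block sizes [1, 1].
λ = 5: algebraic multiplicity 2 (exponent in χ_T), largest block size 2 (exponent in m_T), 1 block (geometric multiplicity). This forces block sizes [2].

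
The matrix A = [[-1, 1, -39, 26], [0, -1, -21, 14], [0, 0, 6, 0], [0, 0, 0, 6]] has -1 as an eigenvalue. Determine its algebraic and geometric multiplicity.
The characteristic polynomial is (x - 6)^2(x + 1)^2, so the factor x + 1 appears with exponent 2: the algebraic multiplicity is 2.

rank(A + I) = 3, so the eigenspace has dimension 4 - 3 = 1: the geometric multiplicity is 1.

Since 1 < 2, A is not diagonalizable.

algebraic multiplicity 2, geometric multiplicity 1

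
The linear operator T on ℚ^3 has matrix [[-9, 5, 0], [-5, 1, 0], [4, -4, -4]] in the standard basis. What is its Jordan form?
J = [[-4, 1, 0], [0, -4, 0], [0, 0, -4]]

The characteristic polynomial is det(xI - A) = (x + 4)^3, so the eigenvalues are -4 (algebraic multiplicity 3).

For λ = -4: rank(A + 4I) = 1, rank((A + 4I)^2) = 0. The eigenspace has dimension 3 - 1 = 2, so there are 2 Jordan blocks; the rank sequence gives block sizes [2, 1].

Assembling the blocks gives the Jordan form J above.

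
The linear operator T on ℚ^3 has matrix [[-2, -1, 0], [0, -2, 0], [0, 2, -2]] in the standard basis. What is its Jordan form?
J = [[-2, 1, 0], [0, -2, 0], [0, 0, -2]]

The characteristic polynomial is det(xI - A) = (x + 2)^3, so the eigenvalues are -2 (algebraic multiplicity 3).

For λ = -2: rank(A + 2I) = 1, rank((A + 2I)^2) = 0. The eigenspace has dimension 3 - 1 = 2, so there are 2 Jordan blocks; the rank sequence gives block sizes [2, 1].

Assembling the blocks gives the Jordan form J above.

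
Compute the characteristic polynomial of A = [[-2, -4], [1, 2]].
χ_A(x) = x^2

xI - A = [[x + 2, 4], [-1, x - 2]].

Expanding det(xI - A) along the first row:
det(xI - A) = + (x + 2)·det([[x - 2]]) - (4)·det([[-1]]).

Evaluating gives χ_A(x) = x^2.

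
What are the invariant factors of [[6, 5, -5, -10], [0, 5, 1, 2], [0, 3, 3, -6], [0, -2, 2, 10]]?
The Jordan structure of A has elementary divisors (x - 6)^2, (x - 6), (x - 6). Arranging the block sizes at each eigenvalue in decreasing order and taking row products gives the invariant factors.

Invariant factors (smallest first, each dividing the next): x - 6, x - 6, (x - 6)^2.

Check: the last factor (x - 6)^2 is the minimal polynomial, and the product (x - 6)^4 is the characteristic polynomial.

x - 6, x - 6, (x - 6)^2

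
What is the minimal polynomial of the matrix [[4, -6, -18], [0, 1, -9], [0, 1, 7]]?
m_A(x) = (x - 4)^2

The characteristic polynomial factors as (x - 4)^3. The minimal polynomial is ∏(x - λ)^{k_λ} where k_λ is the size of the largest Jordan block at λ.

For λ = 4: rank(A - 4I) = 1, and the largest Jordan block has size 2 (the smallest k with rank((A - 4I)^k) = rank((A - 4I)^(k+1))).

So m_A(x) = (x - 4)^2.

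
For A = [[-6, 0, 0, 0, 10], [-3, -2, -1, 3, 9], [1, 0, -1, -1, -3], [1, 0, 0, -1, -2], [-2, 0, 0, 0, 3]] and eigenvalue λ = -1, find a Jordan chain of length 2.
We seek v_1 ∈ ker((A + I)^2) \ ker(A + I), then set v_{i+1} = (A + I) v_i.

One such chain is v_1 = [[-4, -3, 1, 1, -2]]^T, v_2 = [[0, -1, 1, 0, 0]]^T. Check: (A + I) v_2 = [[0, 0, 0, 0, 0]]^T = 0.

v_1 = [[-4, -3, 1, 1, -2]]^T, v_2 = [[0, -1, 1, 0, 0]]^T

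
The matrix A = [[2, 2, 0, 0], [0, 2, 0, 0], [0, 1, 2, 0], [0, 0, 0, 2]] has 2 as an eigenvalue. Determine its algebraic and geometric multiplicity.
algebraic multiplicity 4, geometric multiplicity 3

The characteristic polynomial is (x - 2)^4, so the factor x - 2 appears with exponent 4: the algebraic multiplicity is 4.

rank(A - 2I) = 1, so the eigenspace has dimension 4 - 1 = 3: the geometric multiplicity is 3.

Since 3 < 4, A is not diagonalizable.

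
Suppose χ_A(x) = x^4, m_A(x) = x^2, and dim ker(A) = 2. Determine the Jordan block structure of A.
λ = 0: algebraic multiplicity 4 (exponent in χ_A), largest block size 2 (exponent in m_A), 2 blocks (geometric multiplicity). These force block sizes [2, 2].

Jordan blocks: (0, 2), (0, 2)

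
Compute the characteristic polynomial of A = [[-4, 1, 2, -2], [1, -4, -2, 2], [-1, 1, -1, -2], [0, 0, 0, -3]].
χ_A(x) = (x + 3)^4

xI - A = [[x + 4, -1, -2, 2], [-1, x + 4, 2, -2], [1, -1, x + 1, 2], [0, 0, 0, x + 3]].

Expanding det(xI - A) along the first row:
det(xI - A) = + (x + 4)·det([[x + 4, 2, -2], [-1, x + 1, 2], [0, 0, x + 3]]) - (-1)·det([[-1, 2, -2], [1, x + 1, 2], [0, 0, x + 3]]) + (-2)·det([[-1, x + 4, -2], [1, -1, 2], [0, 0, x + 3]]) - (2)·det([[-1, x + 4, 2], [1, -1, x + 1], [0, 0, 0]]).

Evaluating gives χ_A(x) = x^4 + 12x^3 + 54x^2 + 108x + 81 = (x + 3)^4.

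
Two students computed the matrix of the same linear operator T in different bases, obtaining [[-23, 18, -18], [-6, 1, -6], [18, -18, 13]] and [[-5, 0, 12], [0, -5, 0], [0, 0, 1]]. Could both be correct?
Two matrices over a field are similar if and only if they have the same invariant factors.

Both A and B have characteristic polynomial (x - 1)(x + 5)^2 and minimal polynomial (x - 1)(x + 5). Computing further, both have invariant factors x + 5, (x - 1)(x + 5). Hence A and B are similar.

Yes.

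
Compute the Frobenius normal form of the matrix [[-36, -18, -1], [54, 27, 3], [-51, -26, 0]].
R = [[0, 0, -27], [1, 0, -27], [0, 1, -9]]

The invariant factors of A (the non-unit diagonal entries of the Smith normal form of xI - A over ℚ[x]) are (x + 3)^3, each dividing the next. The characteristic polynomial is their product, (x + 3)^3.

The rational canonical form is the block-diagonal matrix of companion matrices C(f_i):
R = [[0, 0, -27], [1, 0, -27], [0, 1, -9]].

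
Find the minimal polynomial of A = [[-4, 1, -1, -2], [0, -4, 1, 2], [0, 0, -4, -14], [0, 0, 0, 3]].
m_A(x) = (x - 3)(x + 4)^3

The characteristic polynomial factors as (x - 3)(x + 4)^3. The minimal polynomial is ∏(x - λ)^{k_λ} where k_λ is the size of the largest Jordan block at λ.

For λ = -4: rank(A + 4I) = 3, and the largest Jordan block has size 3 (the smallest k with rank((A + 4I)^k) = rank((A + 4I)^(k+1))).
For λ = 3: rank(A - 3I) = 3, and the largest Jordan block has size 1 (the smallest k with rank((A - 3I)^k) = rank((A - 3I)^(k+1))).

So m_A(x) = (x - 3)(x + 4)^3.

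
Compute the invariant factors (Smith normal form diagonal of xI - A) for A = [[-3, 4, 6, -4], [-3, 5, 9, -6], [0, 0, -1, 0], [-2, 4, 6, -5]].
The Jordan structure of A has elementary divisors (x + 1)^2, (x + 1), (x + 1). Arranging the block sizes at each eigenvalue in decreasing order and taking row products gives the invariant factors.

Invariant factors (smallest first, each dividing the next): x + 1, x + 1, (x + 1)^2.

Check: the last factor (x + 1)^2 is the minimal polynomial, and the product (x + 1)^4 is the characteristic polynomial.

x + 1, x + 1, (x + 1)^2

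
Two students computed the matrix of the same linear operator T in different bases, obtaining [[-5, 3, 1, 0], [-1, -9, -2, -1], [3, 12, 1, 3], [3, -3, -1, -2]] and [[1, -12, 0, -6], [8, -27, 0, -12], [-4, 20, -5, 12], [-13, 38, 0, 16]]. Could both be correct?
No.

Both have characteristic polynomial (x + 2)(x + 3)(x + 5)^2, but the minimal polynomial of A is (x + 2)(x + 3)(x + 5)^2 while the minimal polynomial of B is (x + 2)(x + 3)(x + 5). The minimal polynomial is a similarity invariant, so A and B are not similar.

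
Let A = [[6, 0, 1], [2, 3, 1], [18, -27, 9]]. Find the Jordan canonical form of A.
J = [[6, 1, 0], [0, 6, 1], [0, 0, 6]]

The characteristic polynomial is det(xI - A) = (x - 6)^3, so the eigenvalues are 6 (algebraic multiplicity 3).

For λ = 6: rank(A - 6I) = 2, rank((A - 6I)^2) = 1, rank((A - 6I)^3) = 0. The eigenspace has dimension 3 - 2 = 1, so there is 1 Jordan block; the rank sequence gives block sizes [3].

Assembling the blocks gives the Jordan form J above.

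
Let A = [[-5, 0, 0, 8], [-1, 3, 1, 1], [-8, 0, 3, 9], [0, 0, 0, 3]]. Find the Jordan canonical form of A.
J = [[-5, 0, 0, 0], [0, 3, 1, 0], [0, 0, 3, 1], [0, 0, 0, 3]]

The characteristic polynomial is det(xI - A) = (x - 3)^3(x + 5), so the eigenvalues are -5 (algebraic multiplicity 1), 3 (algebraic multiplicity 3).

For λ = -5: algebraic multiplicity 1 gives one 1×1 block.

For λ = 3: rank(A - 3I) = 3, rank((A - 3I)^2) = 2, rank((A - 3I)^3) = 1. The eigenspace has dimension 4 - 3 = 1, so there is 1 Jordan block; the rank sequence gives block sizes [3].

Assembling the blocks gives the Jordan form J above.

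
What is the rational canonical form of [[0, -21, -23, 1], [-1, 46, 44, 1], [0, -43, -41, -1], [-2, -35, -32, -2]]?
R = [[0, 0, 0, -64], [1, 0, 0, -48], [0, 1, 0, 20], [0, 0, 1, 3]]

The invariant factors of A (the non-unit diagonal entries of the Smith normal form of xI - A over ℚ[x]) are (x - 4)^2(x + 1)(x + 4), each dividing the next. The characteristic polynomial is their product, (x - 4)^2(x + 1)(x + 4).

The rational canonical form is the block-diagonal matrix of companion matrices C(f_i):
R = [[0, 0, 0, -64], [1, 0, 0, -48], [0, 1, 0, 20], [0, 0, 1, 3]].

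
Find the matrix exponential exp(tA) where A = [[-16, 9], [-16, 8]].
e^{tA} = [[(1 - 12*t)*e^{-4*t}, 9*t*e^{-4*t}], [-16*t*e^{-4*t}, (12*t + 1)*e^{-4*t}]]

A has Jordan form J = [[-4, 1], [0, -4]] with A = PJP^{-1}, so e^{tA} = P e^{tJ} P^{-1}.

For a Jordan block J_k(λ), e^{tJ_k(λ)} = e^{λt} · (I + tN + t^2 N^2/2! + ... + t^{k-1} N^{k-1}/(k-1)!) where N is the nilpotent superdiagonal part.

Assembling the blocks and conjugating back gives the entries of e^{tA} as shown above.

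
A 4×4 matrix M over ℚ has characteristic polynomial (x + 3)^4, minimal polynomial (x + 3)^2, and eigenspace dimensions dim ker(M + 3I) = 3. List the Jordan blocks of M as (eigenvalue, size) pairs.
λ = -3: algebraic multiplicity 4 (exponent in χ_M), largest block size 2 (exponent in m_M), 3 blocks (geometric multiplicity). These force block sizes [2, 1, 1].

Jordan blocks: (-3, 2), (-3, 1), (-3, 1)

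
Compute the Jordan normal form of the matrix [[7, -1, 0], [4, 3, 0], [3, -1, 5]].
J = [[5, 1, 0], [0, 5, 1], [0, 0, 5]]

The characteristic polynomial is det(xI - A) = (x - 5)^3, so the eigenvalues are 5 (algebraic multiplicity 3).

For λ = 5: rank(A - 5I) = 2, rank((A - 5I)^2) = 1, rank((A - 5I)^3) = 0. The eigenspace has dimension 3 - 2 = 1, so there is 1 Jordan block; the rank sequence gives block sizes [3].

Assembling the blocks gives the Jordan form J above.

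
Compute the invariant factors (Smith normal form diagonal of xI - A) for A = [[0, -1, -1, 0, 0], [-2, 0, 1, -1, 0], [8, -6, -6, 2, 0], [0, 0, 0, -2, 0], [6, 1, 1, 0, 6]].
x + 2, (x - 6)(x + 2)^3

The Jordan structure of A has elementary divisors (x + 2)^3, (x + 2), (x - 6). Arranging the block sizes at each eigenvalue in decreasing order and taking row products gives the invariant factors.

Invariant factors (smallest first, each dividing the next): x + 2, (x - 6)(x + 2)^3.

Check: the last factor (x - 6)(x + 2)^3 is the minimal polynomial, and the product (x - 6)(x + 2)^4 is the characteristic polynomial.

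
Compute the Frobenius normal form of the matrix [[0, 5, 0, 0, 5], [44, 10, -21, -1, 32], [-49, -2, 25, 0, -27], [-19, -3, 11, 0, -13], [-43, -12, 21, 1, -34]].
The invariant factors of A (the non-unit diagonal entries of the Smith normal form of xI - A over ℚ[x]) are x^2 + 2x - 5, (x - 5)(x^2 + 2x - 5), each dividing the next. The characteristic polynomial is their product, (x - 5)(x^2 + 2x - 5)^2.

The rational canonical form is the block-diagonal matrix of companion matrices C(f_i):
R = [[0, 5, 0, 0, 0], [1, -2, 0, 0, 0], [0, 0, 0, 0, -25], [0, 0, 1, 0, 15], [0, 0, 0, 1, 3]].

Note the characteristic polynomial does not split into linear factors over ℚ, so A has no Jordan form over ℚ; the rational canonical form exists over any field.

R = [[0, 5, 0, 0, 0], [1, -2, 0, 0, 0], [0, 0, 0, 0, -25], [0, 0, 1, 0, 15], [0, 0, 0, 1, 3]]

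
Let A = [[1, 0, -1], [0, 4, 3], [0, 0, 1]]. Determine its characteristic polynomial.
xI - A = [[x - 1, 0, 1], [0, x - 4, -3], [0, 0, x - 1]].

Expanding det(xI - A) along the first row:
det(xI - A) = + (x - 1)·det([[x - 4, -3], [0, x - 1]]) - (0)·det([[0, -3], [0, x - 1]]) + (1)·det([[0, x - 4], [0, 0]]).

Evaluating gives χ_A(x) = x^3 - 6x^2 + 9x - 4 = (x - 4)(x - 1)^2.

χ_A(x) = (x - 4)(x - 1)^2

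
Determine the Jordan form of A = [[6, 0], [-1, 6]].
The characteristic polynomial is det(xI - A) = (x - 6)^2, so the eigenvalues are 6 (algebraic multiplicity 2).

For λ = 6: rank(A - 6I) = 1, rank((A - 6I)^2) = 0. The eigenspace has dimension 2 - 1 = 1, so there is 1 Jordan block; the rank sequence gives block sizes [2].

Assembling the blocks gives the Jordan form J above.

J = [[6, 1], [0, 6]]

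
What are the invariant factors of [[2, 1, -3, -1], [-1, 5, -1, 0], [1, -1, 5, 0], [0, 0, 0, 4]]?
x - 4, (x - 4)^3

The Jordan structure of A has elementary divisors (x - 4)^3, (x - 4). Arranging the block sizes at each eigenvalue in decreasing order and taking row products gives the invariant factors.

Invariant factors (smallest first, each dividing the next): x - 4, (x - 4)^3.

Check: the last factor (x - 4)^3 is the minimal polynomial, and the product (x - 4)^4 is the characteristic polynomial.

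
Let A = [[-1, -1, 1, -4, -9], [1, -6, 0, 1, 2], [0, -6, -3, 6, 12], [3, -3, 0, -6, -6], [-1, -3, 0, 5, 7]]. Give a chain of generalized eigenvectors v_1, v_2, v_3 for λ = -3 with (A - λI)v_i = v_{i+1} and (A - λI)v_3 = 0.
We seek v_1 ∈ ker((A + 3I)^3) \ ker((A + 3I)^2), then set v_{i+1} = (A + 3I) v_i.

One such chain is v_1 = [[0, 0, 1, 0, 0]]^T, v_2 = [[1, 0, 0, 0, 0]]^T, v_3 = [[2, 1, 0, 3, -1]]^T. Check: (A + 3I) v_3 = [[0, 0, 0, 0, 0]]^T = 0.

v_1 = [[0, 0, 1, 0, 0]]^T, v_2 = [[1, 0, 0, 0, 0]]^T, v_3 = [[2, 1, 0, 3, -1]]^T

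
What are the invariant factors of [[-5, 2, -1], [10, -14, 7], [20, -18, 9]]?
The Jordan structure of A has elementary divisors (x + 5)^2, x. Arranging the block sizes at each eigenvalue in decreasing order and taking row products gives the invariant factors.

Invariant factors (smallest first, each dividing the next): x(x + 5)^2.

Check: the last factor x(x + 5)^2 is the minimal polynomial, and the product x(x + 5)^2 is the characteristic polynomial.

x(x + 5)^2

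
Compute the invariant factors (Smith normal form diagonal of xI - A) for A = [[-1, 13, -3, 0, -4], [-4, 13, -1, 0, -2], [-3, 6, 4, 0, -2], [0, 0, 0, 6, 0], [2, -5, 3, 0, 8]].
The Jordan structure of A has elementary divisors (x - 6)^3, (x - 6), (x - 6). Arranging the block sizes at each eigenvalue in decreasing order and taking row products gives the invariant factors.

Invariant factors (smallest first, each dividing the next): x - 6, x - 6, (x - 6)^3.

Check: the last factor (x - 6)^3 is the minimal polynomial, and the product (x - 6)^5 is the characteristic polynomial.

x - 6, x - 6, (x - 6)^3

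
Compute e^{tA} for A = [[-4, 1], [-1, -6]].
A has Jordan form J = [[-5, 1], [0, -5]] with A = PJP^{-1}, so e^{tA} = P e^{tJ} P^{-1}.

For a Jordan block J_k(λ), e^{tJ_k(λ)} = e^{λt} · (I + tN + t^2 N^2/2! + ... + t^{k-1} N^{k-1}/(k-1)!) where N is the nilpotent superdiagonal part.

Assembling the blocks and conjugating back gives the entries of e^{tA} as shown above.

e^{tA} = [[(t + 1)*e^{-5*t}, t*e^{-5*t}], [-t*e^{-5*t}, (1 - t)*e^{-5*t}]]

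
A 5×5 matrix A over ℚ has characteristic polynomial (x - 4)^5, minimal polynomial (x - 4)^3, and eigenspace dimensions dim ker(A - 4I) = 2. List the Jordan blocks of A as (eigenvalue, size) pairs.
Jordan blocks: (4, 3), (4, 2)

λ = 4: algebraic multiplicity 5 (exponent in χ_A), largest block size 3 (exponent in m_A), 2 blocks (geometric multiplicity). These force block sizes [3, 2].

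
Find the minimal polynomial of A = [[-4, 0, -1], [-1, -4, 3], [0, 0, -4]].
The characteristic polynomial factors as (x + 4)^3. The minimal polynomial is ∏(x - λ)^{k_λ} where k_λ is the size of the largest Jordan block at λ.

For λ = -4: rank(A + 4I) = 2, and the largest Jordan block has size 3 (the smallest k with rank((A + 4I)^k) = rank((A + 4I)^(k+1))).

So m_A(x) = (x + 4)^3.

m_A(x) = (x + 4)^3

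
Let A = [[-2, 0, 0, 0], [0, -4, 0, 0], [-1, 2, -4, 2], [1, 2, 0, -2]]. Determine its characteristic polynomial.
χ_A(x) = (x + 2)^2(x + 4)^2

xI - A = [[x + 2, 0, 0, 0], [0, x + 4, 0, 0], [1, -2, x + 4, -2], [-1, -2, 0, x + 2]].

Expanding det(xI - A) along the first row:
det(xI - A) = + (x + 2)·det([[x + 4, 0, 0], [-2, x + 4, -2], [-2, 0, x + 2]]) - (0)·det([[0, 0, 0], [1, x + 4, -2], [-1, 0, x + 2]]) + (0)·det([[0, x + 4, 0], [1, -2, -2], [-1, -2, x + 2]]) - (0)·det([[0, x + 4, 0], [1, -2, x + 4], [-1, -2, 0]]).

Evaluating gives χ_A(x) = x^4 + 12x^3 + 52x^2 + 96x + 64 = (x + 2)^2(x + 4)^2.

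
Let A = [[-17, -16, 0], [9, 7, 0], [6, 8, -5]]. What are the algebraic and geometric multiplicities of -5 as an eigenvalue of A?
algebraic multiplicity 3, geometric multiplicity 2

The characteristic polynomial is (x + 5)^3, so the factor x + 5 appears with exponent 3: the algebraic multiplicity is 3.

rank(A + 5I) = 1, so the eigenspace has dimension 3 - 1 = 2: the geometric multiplicity is 2.

Since 2 < 3, A is not diagonalizable.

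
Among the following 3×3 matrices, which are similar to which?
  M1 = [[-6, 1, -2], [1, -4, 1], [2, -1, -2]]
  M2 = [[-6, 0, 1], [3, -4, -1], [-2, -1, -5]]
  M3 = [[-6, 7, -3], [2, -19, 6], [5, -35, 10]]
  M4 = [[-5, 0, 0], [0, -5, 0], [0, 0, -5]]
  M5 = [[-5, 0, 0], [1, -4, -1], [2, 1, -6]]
4 classes: {M1}, {M2, M5}, {M3}, {M4}

Characteristic polynomials: χ_{M1} = (x + 4)^3, χ_{M2} = (x + 5)^3, χ_{M3} = (x + 5)^3, χ_{M4} = (x + 5)^3, χ_{M5} = (x + 5)^3.

{M1}: invariant factors (x + 4)^3.

{M2, M5}: invariant factors (x + 5)^3.

{M3}: invariant factors x + 5, (x + 5)^2.

{M4}: invariant factors x + 5, x + 5, x + 5.

Matrices are similar if and only if their invariant-factor lists agree; the partition into similarity classes is {M1}, {M2, M5}, {M3}, {M4}.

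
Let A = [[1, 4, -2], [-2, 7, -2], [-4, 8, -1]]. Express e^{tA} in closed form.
A has Jordan form J = [[1, 0, 0], [0, 3, 0], [0, 0, 3]] with A = PJP^{-1}, so e^{tA} = P e^{tJ} P^{-1}.

For a Jordan block J_k(λ), e^{tJ_k(λ)} = e^{λt} · (I + tN + t^2 N^2/2! + ... + t^{k-1} N^{k-1}/(k-1)!) where N is the nilpotent superdiagonal part.

Assembling the blocks and conjugating back gives the entries of e^{tA} as shown above.

e^{tA} = [[e^{t}, 2*(e^{2*t} - 1)*e^{t}, -e^{3*t} + e^{t}], [-e^{3*t} + e^{t}, (3*e^{2*t} - 2)*e^{t}, -e^{3*t} + e^{t}], [2*(1 - e^{2*t})*e^{t}, 4*(e^{2*t} - 1)*e^{t}, (2 - e^{2*t})*e^{t}]]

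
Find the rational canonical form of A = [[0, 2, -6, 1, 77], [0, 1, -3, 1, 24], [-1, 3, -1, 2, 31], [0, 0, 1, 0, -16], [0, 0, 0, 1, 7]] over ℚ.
R = [[0, 0, 0, 0, 36], [1, 0, 0, 0, -69], [0, 1, 0, 0, 31], [0, 0, 1, 0, -16], [0, 0, 0, 1, 7]]

The invariant factors of A (the non-unit diagonal entries of the Smith normal form of xI - A over ℚ[x]) are (x - 4)(x - 3)(x^3 + 4x - 3), each dividing the next. The characteristic polynomial is their product, (x - 4)(x - 3)(x^3 + 4x - 3).

The rational canonical form is the block-diagonal matrix of companion matrices C(f_i):
R = [[0, 0, 0, 0, 36], [1, 0, 0, 0, -69], [0, 1, 0, 0, 31], [0, 0, 1, 0, -16], [0, 0, 0, 1, 7]].

Note the characteristic polynomial does not split into linear factors over ℚ, so A has no Jordan form over ℚ; the rational canonical form exists over any field.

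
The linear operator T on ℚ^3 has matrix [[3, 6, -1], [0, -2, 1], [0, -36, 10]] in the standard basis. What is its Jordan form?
J = [[3, 0, 0], [0, 4, 1], [0, 0, 4]]

The characteristic polynomial is det(xI - A) = (x - 4)^2(x - 3), so the eigenvalues are 3 (algebraic multiplicity 1), 4 (algebraic multiplicity 2).

For λ = 3: algebraic multiplicity 1 gives one 1×1 block.

For λ = 4: rank(A - 4I) = 2, rank((A - 4I)^2) = 1. The eigenspace has dimension 3 - 2 = 1, so there is 1 Jordan block; the rank sequence gives block sizes [2].

Assembling the blocks gives the Jordan form J above.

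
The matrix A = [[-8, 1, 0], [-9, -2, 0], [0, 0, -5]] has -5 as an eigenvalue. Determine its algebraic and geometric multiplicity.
algebraic multiplicity 3, geometric multiplicity 2

The characteristic polynomial is (x + 5)^3, so the factor x + 5 appears with exponent 3: the algebraic multiplicity is 3.

rank(A + 5I) = 1, so the eigenspace has dimension 3 - 1 = 2: the geometric multiplicity is 2.

Since 2 < 3, A is not diagonalizable.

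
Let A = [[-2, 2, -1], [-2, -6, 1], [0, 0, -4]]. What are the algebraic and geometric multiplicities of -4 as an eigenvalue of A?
algebraic multiplicity 3, geometric multiplicity 2

The characteristic polynomial is (x + 4)^3, so the factor x + 4 appears with exponent 3: the algebraic multiplicity is 3.

rank(A + 4I) = 1, so the eigenspace has dimension 3 - 1 = 2: the geometric multiplicity is 2.

Since 2 < 3, A is not diagonalizable.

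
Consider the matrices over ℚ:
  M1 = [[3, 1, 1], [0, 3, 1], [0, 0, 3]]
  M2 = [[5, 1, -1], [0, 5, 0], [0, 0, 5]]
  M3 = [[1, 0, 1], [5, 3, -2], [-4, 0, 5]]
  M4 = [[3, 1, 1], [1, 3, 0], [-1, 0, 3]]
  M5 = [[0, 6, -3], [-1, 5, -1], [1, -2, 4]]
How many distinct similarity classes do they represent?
3 classes: {M1, M3, M4}, {M2}, {M5}

Characteristic polynomials: χ_{M1} = (x - 3)^3, χ_{M2} = (x - 5)^3, χ_{M3} = (x - 3)^3, χ_{M4} = (x - 3)^3, χ_{M5} = (x - 3)^3.

{M1, M3, M4}: invariant factors (x - 3)^3.

{M2}: invariant factors x - 5, (x - 5)^2.

{M5}: invariant factors x - 3, (x - 3)^2.

Matrices are similar if and only if their invariant-factor lists agree; the partition into similarity classes is {M1, M3, M4}, {M2}, {M5}.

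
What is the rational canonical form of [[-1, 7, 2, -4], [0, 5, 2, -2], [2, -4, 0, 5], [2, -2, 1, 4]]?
The invariant factors of A (the non-unit diagonal entries of the Smith normal form of xI - A over ℚ[x]) are x^2 - 4x - 1, x^2 - 4x - 1, each dividing the next. The characteristic polynomial is their product, (x^2 - 4x - 1)^2.

The rational canonical form is the block-diagonal matrix of companion matrices C(f_i):
R = [[0, 1, 0, 0], [1, 4, 0, 0], [0, 0, 0, 1], [0, 0, 1, 4]].

Note the characteristic polynomial does not split into linear factors over ℚ, so A has no Jordan form over ℚ; the rational canonical form exists over any field.

R = [[0, 1, 0, 0], [1, 4, 0, 0], [0, 0, 0, 1], [0, 0, 1, 4]]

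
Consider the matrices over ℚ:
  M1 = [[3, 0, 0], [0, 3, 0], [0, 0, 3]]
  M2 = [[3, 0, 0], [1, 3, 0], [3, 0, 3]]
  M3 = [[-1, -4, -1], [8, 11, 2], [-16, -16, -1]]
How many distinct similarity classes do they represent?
2 classes: {M1}, {M2, M3}

Characteristic polynomials: χ_{M1} = (x - 3)^3, χ_{M2} = (x - 3)^3, χ_{M3} = (x - 3)^3.

{M1}: invariant factors x - 3, x - 3, x - 3.

{M2, M3}: invariant factors x - 3, (x - 3)^2.

Matrices are similar if and only if their invariant-factor lists agree; the partition into similarity classes is {M1}, {M2, M3}.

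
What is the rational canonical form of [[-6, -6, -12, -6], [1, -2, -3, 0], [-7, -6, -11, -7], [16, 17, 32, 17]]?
The invariant factors of A (the non-unit diagonal entries of the Smith normal form of xI - A over ℚ[x]) are (x + 2)(x^3 + x + 3), each dividing the next. The characteristic polynomial is their product, (x + 2)(x^3 + x + 3).

The rational canonical form is the block-diagonal matrix of companion matrices C(f_i):
R = [[0, 0, 0, -6], [1, 0, 0, -5], [0, 1, 0, -1], [0, 0, 1, -2]].

Note the characteristic polynomial does not split into linear factors over ℚ, so A has no Jordan form over ℚ; the rational canonical form exists over any field.

R = [[0, 0, 0, -6], [1, 0, 0, -5], [0, 1, 0, -1], [0, 0, 1, -2]]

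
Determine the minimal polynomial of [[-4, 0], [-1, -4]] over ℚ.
The characteristic polynomial factors as (x + 4)^2. The minimal polynomial is ∏(x - λ)^{k_λ} where k_λ is the size of the largest Jordan block at λ.

For λ = -4: rank(A + 4I) = 1, and the largest Jordan block has size 2 (the smallest k with rank((A + 4I)^k) = rank((A + 4I)^(k+1))).

So m_A(x) = (x + 4)^2.

m_A(x) = (x + 4)^2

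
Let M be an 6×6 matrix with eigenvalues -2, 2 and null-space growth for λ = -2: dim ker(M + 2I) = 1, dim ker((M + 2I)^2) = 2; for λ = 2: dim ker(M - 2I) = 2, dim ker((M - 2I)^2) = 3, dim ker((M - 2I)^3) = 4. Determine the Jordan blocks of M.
λ = -2: successive nullity increments [1, 1] count blocks of size ≥ k; block sizes are [2].
λ = 2: successive nullity increments [2, 1, 1] count blocks of size ≥ k; block sizes are [3, 1].

Jordan blocks: (-2, 2), (2, 3), (2, 1)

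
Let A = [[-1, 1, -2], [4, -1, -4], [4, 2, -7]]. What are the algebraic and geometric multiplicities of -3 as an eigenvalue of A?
The characteristic polynomial is (x + 3)^3, so the factor x + 3 appears with exponent 3: the algebraic multiplicity is 3.

rank(A + 3I) = 1, so the eigenspace has dimension 3 - 1 = 2: the geometric multiplicity is 2.

Since 2 < 3, A is not diagonalizable.

algebraic multiplicity 3, geometric multiplicity 2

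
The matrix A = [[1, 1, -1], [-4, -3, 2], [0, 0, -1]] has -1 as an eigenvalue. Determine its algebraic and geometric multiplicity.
The characteristic polynomial is (x + 1)^3, so the factor x + 1 appears with exponent 3: the algebraic multiplicity is 3.

rank(A + I) = 1, so the eigenspace has dimension 3 - 1 = 2: the geometric multiplicity is 2.

Since 2 < 3, A is not diagonalizable.

algebraic multiplicity 3, geometric multiplicity 2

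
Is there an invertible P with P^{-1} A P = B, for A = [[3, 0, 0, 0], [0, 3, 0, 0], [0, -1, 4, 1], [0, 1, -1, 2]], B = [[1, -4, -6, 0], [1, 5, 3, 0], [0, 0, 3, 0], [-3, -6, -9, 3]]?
Two matrices over a field are similar if and only if they have the same invariant factors.

Both A and B have characteristic polynomial (x - 3)^4 and minimal polynomial (x - 3)^2. Computing further, both have invariant factors x - 3, x - 3, (x - 3)^2. Hence A and B are similar.

Yes.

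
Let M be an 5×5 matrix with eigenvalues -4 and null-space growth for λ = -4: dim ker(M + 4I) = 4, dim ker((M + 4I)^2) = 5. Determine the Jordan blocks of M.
Jordan blocks: (-4, 2), (-4, 1), (-4, 1), (-4, 1)

λ = -4: successive nullity increments [4, 1] count blocks of size ≥ k; block sizes are [2, 1, 1, 1].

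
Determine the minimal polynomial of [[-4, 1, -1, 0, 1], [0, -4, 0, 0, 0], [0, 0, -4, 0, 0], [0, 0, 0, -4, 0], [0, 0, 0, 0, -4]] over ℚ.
m_A(x) = (x + 4)^2

The characteristic polynomial factors as (x + 4)^5. The minimal polynomial is ∏(x - λ)^{k_λ} where k_λ is the size of the largest Jordan block at λ.

For λ = -4: rank(A + 4I) = 1, and the largest Jordan block has size 2 (the smallest k with rank((A + 4I)^k) = rank((A + 4I)^(k+1))).

So m_A(x) = (x + 4)^2.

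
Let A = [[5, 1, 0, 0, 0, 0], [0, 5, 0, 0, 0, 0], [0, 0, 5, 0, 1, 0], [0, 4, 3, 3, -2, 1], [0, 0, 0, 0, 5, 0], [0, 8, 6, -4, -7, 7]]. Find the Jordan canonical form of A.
The characteristic polynomial is det(xI - A) = (x - 5)^6, so the eigenvalues are 5 (algebraic multiplicity 6).

For λ = 5: rank(A - 5I) = 3, rank((A - 5I)^2) = 0. The eigenspace has dimension 6 - 3 = 3, so there are 3 Jordan blocks; the rank sequence gives block sizes [2, 2, 2].

Assembling the blocks gives the Jordan form J above.

J = [[5, 1, 0, 0, 0, 0], [0, 5, 0, 0, 0, 0], [0, 0, 5, 1, 0, 0], [0, 0, 0, 5, 0, 0], [0, 0, 0, 0, 5, 1], [0, 0, 0, 0, 0, 5]]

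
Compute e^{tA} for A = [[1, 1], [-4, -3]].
e^{tA} = [[(2*t + 1)*e^{-t}, t*e^{-t}], [-4*t*e^{-t}, (1 - 2*t)*e^{-t}]]

A has Jordan form J = [[-1, 1], [0, -1]] with A = PJP^{-1}, so e^{tA} = P e^{tJ} P^{-1}.

For a Jordan block J_k(λ), e^{tJ_k(λ)} = e^{λt} · (I + tN + t^2 N^2/2! + ... + t^{k-1} N^{k-1}/(k-1)!) where N is the nilpotent superdiagonal part.

Assembling the blocks and conjugating back gives the entries of e^{tA} as shown above.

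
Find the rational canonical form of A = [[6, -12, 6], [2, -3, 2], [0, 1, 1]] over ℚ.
The invariant factors of A (the non-unit diagonal entries of the Smith normal form of xI - A over ℚ[x]) are (x - 2)(x^2 - 2x + 3), each dividing the next. The characteristic polynomial is their product, (x - 2)(x^2 - 2x + 3).

The rational canonical form is the block-diagonal matrix of companion matrices C(f_i):
R = [[0, 0, 6], [1, 0, -7], [0, 1, 4]].

Note the characteristic polynomial does not split into linear factors over ℚ, so A has no Jordan form over ℚ; the rational canonical form exists over any field.

R = [[0, 0, 6], [1, 0, -7], [0, 1, 4]]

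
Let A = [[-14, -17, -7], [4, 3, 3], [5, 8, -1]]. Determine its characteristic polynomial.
χ_A(x) = (x + 4)^3

xI - A = [[x + 14, 17, 7], [-4, x - 3, -3], [-5, -8, x + 1]].

Expanding det(xI - A) along the first row:
det(xI - A) = + (x + 14)·det([[x - 3, -3], [-8, x + 1]]) - (17)·det([[-4, -3], [-5, x + 1]]) + (7)·det([[-4, x - 3], [-5, -8]]).

Evaluating gives χ_A(x) = x^3 + 12x^2 + 48x + 64 = (x + 4)^3.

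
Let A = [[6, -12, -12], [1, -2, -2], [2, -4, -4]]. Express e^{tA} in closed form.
e^{tA} = [[6*t + 1, -12*t, -12*t], [t, 1 - 2*t, -2*t], [2*t, -4*t, 1 - 4*t]]

A has Jordan form J = [[0, 1, 0], [0, 0, 0], [0, 0, 0]] with A = PJP^{-1}, so e^{tA} = P e^{tJ} P^{-1}.

For a Jordan block J_k(λ), e^{tJ_k(λ)} = e^{λt} · (I + tN + t^2 N^2/2! + ... + t^{k-1} N^{k-1}/(k-1)!) where N is the nilpotent superdiagonal part.

Assembling the blocks and conjugating back gives the entries of e^{tA} as shown above.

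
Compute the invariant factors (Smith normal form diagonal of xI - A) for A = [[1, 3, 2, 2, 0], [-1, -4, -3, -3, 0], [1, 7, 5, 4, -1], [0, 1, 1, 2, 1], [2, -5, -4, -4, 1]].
(x - 1)^2, (x - 1)^3

The Jordan structure of A has elementary divisors (x - 1)^3, (x - 1)^2. Arranging the block sizes at each eigenvalue in decreasing order and taking row products gives the invariant factors.

Invariant factors (smallest first, each dividing the next): (x - 1)^2, (x - 1)^3.

Check: the last factor (x - 1)^3 is the minimal polynomial, and the product (x - 1)^5 is the characteristic polynomial.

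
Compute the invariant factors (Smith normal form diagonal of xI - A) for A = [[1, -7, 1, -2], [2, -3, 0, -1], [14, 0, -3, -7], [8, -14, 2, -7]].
(x + 3)^2, (x + 3)^2

The Jordan structure of A has elementary divisors (x + 3)^2, (x + 3)^2. Arranging the block sizes at each eigenvalue in decreasing order and taking row products gives the invariant factors.

Invariant factors (smallest first, each dividing the next): (x + 3)^2, (x + 3)^2.

Check: the last factor (x + 3)^2 is the minimal polynomial, and the product (x + 3)^4 is the characteristic polynomial.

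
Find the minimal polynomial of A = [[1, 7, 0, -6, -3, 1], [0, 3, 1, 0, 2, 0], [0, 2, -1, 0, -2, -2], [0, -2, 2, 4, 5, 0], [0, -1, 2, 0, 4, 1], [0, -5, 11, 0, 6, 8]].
m_A(x) = (x - 4)^3(x - 3)^2(x - 1)

The characteristic polynomial factors as (x - 4)^3(x - 3)^2(x - 1). The minimal polynomial is ∏(x - λ)^{k_λ} where k_λ is the size of the largest Jordan block at λ.

For λ = 1: rank(A - I) = 5, and the largest Jordan block has size 1 (the smallest k with rank((A - I)^k) = rank((A - I)^(k+1))).
For λ = 3: rank(A - 3I) = 5, and the largest Jordan block has size 2 (the smallest k with rank((A - 3I)^k) = rank((A - 3I)^(k+1))).
For λ = 4: rank(A - 4I) = 5, and the largest Jordan block has size 3 (the smallest k with rank((A - 4I)^k) = rank((A - 4I)^(k+1))).

So m_A(x) = (x - 4)^3(x - 3)^2(x - 1).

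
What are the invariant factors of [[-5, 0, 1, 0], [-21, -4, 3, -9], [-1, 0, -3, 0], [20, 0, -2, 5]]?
x + 4, (x - 5)(x + 4)^2

The Jordan structure of A has elementary divisors (x + 4)^2, (x + 4), (x - 5). Arranging the block sizes at each eigenvalue in decreasing order and taking row products gives the invariant factors.

Invariant factors (smallest first, each dividing the next): x + 4, (x - 5)(x + 4)^2.

Check: the last factor (x - 5)(x + 4)^2 is the minimal polynomial, and the product (x - 5)(x + 4)^3 is the characteristic polynomial.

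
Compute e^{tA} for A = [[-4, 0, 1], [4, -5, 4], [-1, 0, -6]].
e^{tA} = [[(t + 1)*e^{-5*t}, 0, t*e^{-5*t}], [4*t*e^{-5*t}, e^{-5*t}, 4*t*e^{-5*t}], [-t*e^{-5*t}, 0, (1 - t)*e^{-5*t}]]

A has Jordan form J = [[-5, 1, 0], [0, -5, 0], [0, 0, -5]] with A = PJP^{-1}, so e^{tA} = P e^{tJ} P^{-1}.

For a Jordan block J_k(λ), e^{tJ_k(λ)} = e^{λt} · (I + tN + t^2 N^2/2! + ... + t^{k-1} N^{k-1}/(k-1)!) where N is the nilpotent superdiagonal part.

Assembling the blocks and conjugating back gives the entries of e^{tA} as shown above.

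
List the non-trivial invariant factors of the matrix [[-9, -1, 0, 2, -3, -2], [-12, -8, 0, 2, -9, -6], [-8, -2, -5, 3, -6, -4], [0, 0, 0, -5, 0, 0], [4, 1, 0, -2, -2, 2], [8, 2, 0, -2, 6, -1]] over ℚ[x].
The Jordan structure of A has elementary divisors (x + 5)^2, (x + 5)^2, (x + 5), (x + 5). Arranging the block sizes at each eigenvalue in decreasing order and taking row products gives the invariant factors.

Invariant factors (smallest first, each dividing the next): x + 5, x + 5, (x + 5)^2, (x + 5)^2.

Check: the last factor (x + 5)^2 is the minimal polynomial, and the product (x + 5)^6 is the characteristic polynomial.

x + 5, x + 5, (x + 5)^2, (x + 5)^2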